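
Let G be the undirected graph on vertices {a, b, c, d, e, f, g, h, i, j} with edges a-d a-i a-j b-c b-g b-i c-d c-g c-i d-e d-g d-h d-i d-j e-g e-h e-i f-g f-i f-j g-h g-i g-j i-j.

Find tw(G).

3

A width-3 tree decomposition is:
Bags: B1 = {d, g, i, j}  B2 = {f, g, i, j}  B3 = {c, d, g, i}  B4 = {a, d, i, j}  B5 = {b, c, g, i}  B6 = {d, e, g, i}  B7 = {d, e, g, h}
Tree: B1–B2, B1–B3, B1–B4, B3–B5, B3–B6, B6–B7
Each bag holds 4 vertices, so the decomposition has width 3, which upper-bounds the treewidth. Conversely, {d, e, g, h} is a clique of size 4, and the vertices of any clique must share a bag in every tree decomposition; so some bag has ≥ 4 vertices and tw(G) ≥ 3. Combining the bounds, tw(G) = 3.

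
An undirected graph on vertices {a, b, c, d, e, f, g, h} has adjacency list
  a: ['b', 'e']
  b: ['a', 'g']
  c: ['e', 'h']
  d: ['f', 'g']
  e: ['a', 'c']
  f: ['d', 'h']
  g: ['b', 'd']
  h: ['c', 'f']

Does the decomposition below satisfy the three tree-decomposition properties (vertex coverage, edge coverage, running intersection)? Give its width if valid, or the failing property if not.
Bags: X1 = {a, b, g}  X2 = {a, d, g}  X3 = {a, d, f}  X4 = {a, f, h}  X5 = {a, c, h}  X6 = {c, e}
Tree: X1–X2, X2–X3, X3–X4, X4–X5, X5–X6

A tree decomposition must satisfy three properties: every vertex lies in some bag; for every edge, both endpoints lie together in some bag; and for every vertex, the bags containing it form a connected subtree. Here edge (a,e) lies in no bag, so the decomposition is invalid.

No — edge (a,e) lies in no bag.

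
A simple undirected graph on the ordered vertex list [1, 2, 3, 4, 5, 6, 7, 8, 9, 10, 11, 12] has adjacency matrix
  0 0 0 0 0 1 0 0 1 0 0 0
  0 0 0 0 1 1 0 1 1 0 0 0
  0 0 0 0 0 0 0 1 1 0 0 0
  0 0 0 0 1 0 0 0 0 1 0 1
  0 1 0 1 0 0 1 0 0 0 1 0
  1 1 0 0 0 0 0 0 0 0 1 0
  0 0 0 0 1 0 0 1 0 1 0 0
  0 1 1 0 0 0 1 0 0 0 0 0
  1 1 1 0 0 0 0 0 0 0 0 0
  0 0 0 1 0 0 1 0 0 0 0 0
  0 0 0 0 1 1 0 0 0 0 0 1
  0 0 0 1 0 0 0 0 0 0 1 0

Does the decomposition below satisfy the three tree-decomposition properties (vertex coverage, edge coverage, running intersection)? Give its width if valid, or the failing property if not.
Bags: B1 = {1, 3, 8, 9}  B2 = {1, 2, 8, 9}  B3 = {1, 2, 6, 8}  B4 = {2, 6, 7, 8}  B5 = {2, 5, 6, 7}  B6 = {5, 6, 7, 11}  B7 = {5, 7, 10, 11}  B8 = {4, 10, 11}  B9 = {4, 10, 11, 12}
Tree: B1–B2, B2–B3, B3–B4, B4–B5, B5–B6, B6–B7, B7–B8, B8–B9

A tree decomposition must satisfy three properties: every vertex lies in some bag; for every edge, both endpoints lie together in some bag; and for every vertex, the bags containing it form a connected subtree. Here edge (5,4) lies in no bag, so the decomposition is invalid.

No — edge (5,4) lies in no bag.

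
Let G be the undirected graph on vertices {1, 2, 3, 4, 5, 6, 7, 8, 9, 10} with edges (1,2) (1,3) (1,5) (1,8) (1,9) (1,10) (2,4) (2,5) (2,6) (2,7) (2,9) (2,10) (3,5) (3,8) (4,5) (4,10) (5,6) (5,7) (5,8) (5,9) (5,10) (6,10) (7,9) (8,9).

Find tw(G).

A width-3 tree decomposition is:
Bags: B1 = {2, 5, 7, 9}  B2 = {1, 2, 5, 9}  B3 = {1, 5, 8, 9}  B4 = {1, 2, 5, 10}  B5 = {2, 4, 5, 10}  B6 = {2, 5, 6, 10}  B7 = {1, 3, 5, 8}
Tree: B1–B2, B2–B3, B2–B4, B4–B5, B4–B6, B3–B7
Every bag has size at most 4, so the width is 4 − 1 = 3 and tw(G) ≤ 3. Conversely, {1, 5, 8, 9} is a clique of size 4, and the vertices of any clique must share a bag in every tree decomposition; so some bag has ≥ 4 vertices and tw(G) ≥ 3. The upper and lower bounds meet at 3, so that is the treewidth.

3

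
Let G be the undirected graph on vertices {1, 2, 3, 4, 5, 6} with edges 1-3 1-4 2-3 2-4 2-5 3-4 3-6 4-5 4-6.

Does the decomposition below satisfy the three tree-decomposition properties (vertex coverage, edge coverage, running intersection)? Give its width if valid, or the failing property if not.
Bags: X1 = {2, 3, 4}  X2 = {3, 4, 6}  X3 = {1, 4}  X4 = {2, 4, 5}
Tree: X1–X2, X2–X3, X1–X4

No — edge (3,1) lies in no bag.

A tree decomposition must satisfy three properties: every vertex lies in some bag; for every edge, both endpoints lie together in some bag; and for every vertex, the bags containing it form a connected subtree. Here edge (3,1) lies in no bag, so the decomposition is invalid.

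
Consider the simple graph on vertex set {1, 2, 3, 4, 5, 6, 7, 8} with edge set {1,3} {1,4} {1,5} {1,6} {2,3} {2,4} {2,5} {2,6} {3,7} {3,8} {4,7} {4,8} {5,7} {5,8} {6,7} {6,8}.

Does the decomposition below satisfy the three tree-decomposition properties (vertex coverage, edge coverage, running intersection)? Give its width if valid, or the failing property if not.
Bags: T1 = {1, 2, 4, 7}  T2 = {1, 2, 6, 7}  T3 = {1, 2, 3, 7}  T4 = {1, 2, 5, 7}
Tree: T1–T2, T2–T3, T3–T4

A tree decomposition must satisfy three properties: every vertex lies in some bag; for every edge, both endpoints lie together in some bag; and for every vertex, the bags containing it form a connected subtree. Here vertex 8 appears in no bag, so the decomposition is invalid.

No — vertex 8 appears in no bag.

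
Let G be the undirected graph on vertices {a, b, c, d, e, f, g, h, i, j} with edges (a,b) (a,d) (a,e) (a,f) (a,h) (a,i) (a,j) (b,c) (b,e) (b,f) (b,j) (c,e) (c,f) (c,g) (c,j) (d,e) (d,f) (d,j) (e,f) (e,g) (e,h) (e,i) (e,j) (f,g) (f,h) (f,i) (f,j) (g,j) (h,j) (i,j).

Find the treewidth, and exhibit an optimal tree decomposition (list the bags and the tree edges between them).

Treewidth 4.
One optimal decomposition is:
Bags: B1 = {c, e, f, g, j}  B2 = {b, c, e, f, j}  B3 = {a, b, e, f, j}  B4 = {a, d, e, f, j}  B5 = {a, e, f, i, j}  B6 = {a, e, f, h, j}
Tree: B1–B2, B2–B3, B3–B4, B4–B5, B5–B6

The largest bag has 5 vertices, giving width 4; this decomposition certifies tw(G) ≤ 4. For the lower bound, the 5 vertices {c, e, f, g, j} are pairwise adjacent, and any tree decomposition puts a clique entirely inside one bag — forcing width ≥ 4. Hence tw(G) = 4 exactly.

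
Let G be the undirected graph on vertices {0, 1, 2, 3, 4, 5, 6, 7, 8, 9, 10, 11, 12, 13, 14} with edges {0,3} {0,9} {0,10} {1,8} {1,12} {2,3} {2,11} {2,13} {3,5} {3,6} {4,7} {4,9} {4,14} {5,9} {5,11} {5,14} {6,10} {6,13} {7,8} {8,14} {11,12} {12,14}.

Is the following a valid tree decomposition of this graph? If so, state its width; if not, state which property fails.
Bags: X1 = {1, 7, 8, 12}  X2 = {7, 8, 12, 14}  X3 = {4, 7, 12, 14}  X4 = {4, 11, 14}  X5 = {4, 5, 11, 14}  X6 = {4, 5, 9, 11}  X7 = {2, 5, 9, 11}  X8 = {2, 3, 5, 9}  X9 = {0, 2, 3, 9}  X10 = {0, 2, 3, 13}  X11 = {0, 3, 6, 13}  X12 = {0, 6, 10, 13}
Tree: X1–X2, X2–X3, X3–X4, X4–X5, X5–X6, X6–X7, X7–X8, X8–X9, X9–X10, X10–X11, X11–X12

No — edge (12,11) lies in no bag.

A tree decomposition must satisfy three properties: every vertex lies in some bag; for every edge, both endpoints lie together in some bag; and for every vertex, the bags containing it form a connected subtree. Here edge (12,11) lies in no bag, so the decomposition is invalid.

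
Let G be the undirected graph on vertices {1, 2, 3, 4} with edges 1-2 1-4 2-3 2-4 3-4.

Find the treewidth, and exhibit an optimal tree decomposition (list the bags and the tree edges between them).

The largest bag has 3 vertices, giving width 2; this decomposition certifies tw(G) ≤ 2. Conversely, {1, 2, 4} is a clique of size 3, and the vertices of any clique must share a bag in every tree decomposition; so some bag has ≥ 3 vertices and tw(G) ≥ 2. The upper and lower bounds meet at 2, so that is the treewidth.

Treewidth 2.
One such decomposition:
Bags: B1 = {1, 2, 4}  B2 = {2, 3, 4}
Tree: B1–B2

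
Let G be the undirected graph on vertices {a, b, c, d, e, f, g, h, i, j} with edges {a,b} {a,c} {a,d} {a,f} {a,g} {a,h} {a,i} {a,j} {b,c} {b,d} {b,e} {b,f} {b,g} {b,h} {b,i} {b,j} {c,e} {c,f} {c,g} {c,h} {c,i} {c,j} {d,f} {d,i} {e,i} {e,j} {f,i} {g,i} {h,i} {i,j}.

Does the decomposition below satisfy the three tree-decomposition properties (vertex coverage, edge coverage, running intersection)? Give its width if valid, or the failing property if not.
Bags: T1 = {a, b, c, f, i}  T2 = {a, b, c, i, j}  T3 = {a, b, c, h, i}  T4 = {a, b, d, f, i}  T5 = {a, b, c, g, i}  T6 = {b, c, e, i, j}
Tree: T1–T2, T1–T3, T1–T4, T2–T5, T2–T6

Every vertex of G appears in some bag (union = {a, b, c, d, e, f, g, h, i, j}); every edge is covered by a bag; and for each vertex v the set of bags containing v is connected in the bag tree. The decomposition is therefore valid. The largest bag has 5 vertices, so the width is 4.

Yes; width 4.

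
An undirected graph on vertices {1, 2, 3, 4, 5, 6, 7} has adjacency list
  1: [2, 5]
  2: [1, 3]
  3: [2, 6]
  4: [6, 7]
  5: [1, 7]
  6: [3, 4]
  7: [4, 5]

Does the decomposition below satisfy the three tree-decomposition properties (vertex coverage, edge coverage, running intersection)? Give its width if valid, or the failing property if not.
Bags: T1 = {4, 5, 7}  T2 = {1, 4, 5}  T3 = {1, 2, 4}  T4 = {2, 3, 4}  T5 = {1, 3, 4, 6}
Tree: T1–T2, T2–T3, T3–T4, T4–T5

A tree decomposition must satisfy three properties: every vertex lies in some bag; for every edge, both endpoints lie together in some bag; and for every vertex, the bags containing it form a connected subtree. Here bags containing vertex 1 are not connected in the tree, so the decomposition is invalid.

No — bags containing vertex 1 are not connected in the tree.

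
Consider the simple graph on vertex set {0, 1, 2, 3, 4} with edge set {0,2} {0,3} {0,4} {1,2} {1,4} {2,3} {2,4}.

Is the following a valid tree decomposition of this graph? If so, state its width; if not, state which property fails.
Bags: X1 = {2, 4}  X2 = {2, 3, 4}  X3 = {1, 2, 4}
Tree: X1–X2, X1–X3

A tree decomposition must satisfy three properties: every vertex lies in some bag; for every edge, both endpoints lie together in some bag; and for every vertex, the bags containing it form a connected subtree. Here vertex 0 appears in no bag, so the decomposition is invalid.

No — vertex 0 appears in no bag.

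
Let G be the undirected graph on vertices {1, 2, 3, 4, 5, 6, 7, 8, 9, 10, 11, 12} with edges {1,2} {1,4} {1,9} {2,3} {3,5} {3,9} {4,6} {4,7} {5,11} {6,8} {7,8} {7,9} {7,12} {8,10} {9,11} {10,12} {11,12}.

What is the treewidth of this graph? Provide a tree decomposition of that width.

Every bag has size at most 4, so the width is 4 − 1 = 3 and tw(G) ≤ 3. For the lower bound: the 4 vertex sets {6,8,10}, {12}, {7}, {1,4,9,11} are disjoint, each induces a connected subgraph, and every pair is joined by at least one edge of G. Contracting each set to a single vertex therefore yields K_{4} as a minor, and since treewidth is minor-monotone, tw(G) ≥ tw(K_{4}) = 3. The upper and lower bounds meet at 3, so that is the treewidth.

Treewidth 3.
One optimal decomposition is:
Bags: B1 = {6, 8, 10, 12}  B2 = {6, 7, 8, 12}  B3 = {4, 6, 7, 12}  B4 = {4, 7, 11, 12}  B5 = {4, 7, 9, 11}  B6 = {1, 4, 9, 11}  B7 = {1, 5, 9, 11}  B8 = {1, 3, 5, 9}  B9 = {1, 2, 3, 5}
Tree: B1–B2, B2–B3, B3–B4, B4–B5, B5–B6, B6–B7, B7–B8, B8–B9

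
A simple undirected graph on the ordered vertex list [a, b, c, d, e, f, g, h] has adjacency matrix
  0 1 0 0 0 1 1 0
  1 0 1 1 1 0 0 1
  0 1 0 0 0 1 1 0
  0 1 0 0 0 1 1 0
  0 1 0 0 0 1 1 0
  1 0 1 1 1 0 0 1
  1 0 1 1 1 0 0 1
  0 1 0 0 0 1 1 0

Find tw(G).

3

A width-3 tree decomposition is:
Bags: B1 = {b, c, f, g}  B2 = {b, e, f, g}  B3 = {b, d, f, g}  B4 = {a, b, f, g}  B5 = {b, f, g, h}
Tree: B1–B2, B2–B3, B3–B4, B4–B5
The largest bag has 4 vertices, giving width 3; this decomposition certifies tw(G) ≤ 3. For the lower bound: the 4 vertex sets {b,c}, {e,f}, {g}, {d} are disjoint, each induces a connected subgraph, and every pair is joined by at least one edge of G. Contracting each set to a single vertex therefore yields K_{4} as a minor, and since treewidth is minor-monotone, tw(G) ≥ tw(K_{4}) = 3. Hence tw(G) = 3 exactly.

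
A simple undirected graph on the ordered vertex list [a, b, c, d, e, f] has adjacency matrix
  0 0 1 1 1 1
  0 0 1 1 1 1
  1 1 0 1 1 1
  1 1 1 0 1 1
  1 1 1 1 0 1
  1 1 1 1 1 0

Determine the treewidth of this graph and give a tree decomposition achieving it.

Treewidth 4.
One such decomposition:
Bags: B1 = {a, c, d, e, f}  B2 = {b, c, d, e, f}
Tree: B1–B2

Every bag has size at most 5, so the width is 5 − 1 = 4 and tw(G) ≤ 4. For the lower bound, the 5 vertices {a, c, d, e, f} are pairwise adjacent, and any tree decomposition puts a clique entirely inside one bag — forcing width ≥ 4. The upper and lower bounds meet at 4, so that is the treewidth.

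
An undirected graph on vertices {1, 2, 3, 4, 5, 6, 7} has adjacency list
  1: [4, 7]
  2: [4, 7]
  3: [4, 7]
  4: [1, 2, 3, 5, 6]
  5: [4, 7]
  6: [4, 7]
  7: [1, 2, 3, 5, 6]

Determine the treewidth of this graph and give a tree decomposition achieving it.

Each bag holds 3 vertices, so the decomposition has width 2, which upper-bounds the treewidth. The edges 7–2–4–5–7 form a cycle, so G is not a tree and its treewidth is at least 2. Hence tw(G) = 2 exactly.

Treewidth 2.
One optimal decomposition is:
Bags: B1 = {2, 4, 7}  B2 = {4, 5, 7}  B3 = {1, 4, 7}  B4 = {4, 6, 7}  B5 = {3, 4, 7}
Tree: B1–B2, B2–B3, B3–B4, B4–B5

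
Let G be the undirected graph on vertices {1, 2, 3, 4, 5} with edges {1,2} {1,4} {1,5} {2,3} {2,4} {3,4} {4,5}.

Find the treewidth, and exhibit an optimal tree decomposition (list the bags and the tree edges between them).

Every bag has size at most 3, so the width is 3 − 1 = 2 and tw(G) ≤ 2. For the lower bound, the 3 vertices {1, 2, 4} are pairwise adjacent, and any tree decomposition puts a clique entirely inside one bag — forcing width ≥ 2. Combining the bounds, tw(G) = 2.

Treewidth 2.
One optimal decomposition is:
Bags: B1 = {2, 3, 4}  B2 = {1, 2, 4}  B3 = {1, 4, 5}
Tree: B1–B2, B2–B3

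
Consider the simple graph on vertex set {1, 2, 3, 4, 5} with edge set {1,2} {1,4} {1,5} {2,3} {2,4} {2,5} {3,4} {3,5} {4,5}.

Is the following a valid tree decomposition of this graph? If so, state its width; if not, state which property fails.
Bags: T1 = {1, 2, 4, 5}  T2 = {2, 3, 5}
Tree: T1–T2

A tree decomposition must satisfy three properties: every vertex lies in some bag; for every edge, both endpoints lie together in some bag; and for every vertex, the bags containing it form a connected subtree. Here edge (4,3) lies in no bag, so the decomposition is invalid.

No — edge (4,3) lies in no bag.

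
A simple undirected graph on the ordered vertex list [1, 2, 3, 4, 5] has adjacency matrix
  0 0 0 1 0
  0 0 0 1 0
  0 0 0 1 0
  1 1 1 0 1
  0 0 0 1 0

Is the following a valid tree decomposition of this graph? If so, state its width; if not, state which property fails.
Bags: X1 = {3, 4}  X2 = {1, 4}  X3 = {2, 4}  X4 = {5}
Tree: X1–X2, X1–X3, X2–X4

A tree decomposition must satisfy three properties: every vertex lies in some bag; for every edge, both endpoints lie together in some bag; and for every vertex, the bags containing it form a connected subtree. Here edge (4,5) lies in no bag, so the decomposition is invalid.

No — edge (4,5) lies in no bag.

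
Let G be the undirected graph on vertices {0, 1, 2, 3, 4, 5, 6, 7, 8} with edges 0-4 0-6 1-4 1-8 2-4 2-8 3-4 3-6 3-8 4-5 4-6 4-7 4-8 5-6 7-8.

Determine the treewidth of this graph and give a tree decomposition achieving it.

Treewidth 2.
One optimal decomposition is:
Bags: B1 = {3, 4, 6}  B2 = {3, 4, 8}  B3 = {1, 4, 8}  B4 = {4, 5, 6}  B5 = {0, 4, 6}  B6 = {4, 7, 8}  B7 = {2, 4, 8}
Tree: B1–B2, B2–B3, B1–B4, B1–B5, B3–B6, B2–B7

Each bag holds 3 vertices, so the decomposition has width 2, which upper-bounds the treewidth. On the other hand G contains the 3-clique {0, 4, 6}. A clique must lie in a single bag of any decomposition, so no decomposition can have width below 2. Combining the bounds, tw(G) = 2.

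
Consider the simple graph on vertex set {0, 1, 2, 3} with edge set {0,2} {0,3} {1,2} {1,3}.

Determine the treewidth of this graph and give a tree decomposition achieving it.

Treewidth 2.
One such decomposition:
Bags: B1 = {0, 1, 3}  B2 = {0, 1, 2}
Tree: B1–B2

The largest bag has 3 vertices, giving width 2; this decomposition certifies tw(G) ≤ 2. The edges 0–3–1–2–0 form a cycle, so G is not a tree and its treewidth is at least 2. Therefore the treewidth is 2.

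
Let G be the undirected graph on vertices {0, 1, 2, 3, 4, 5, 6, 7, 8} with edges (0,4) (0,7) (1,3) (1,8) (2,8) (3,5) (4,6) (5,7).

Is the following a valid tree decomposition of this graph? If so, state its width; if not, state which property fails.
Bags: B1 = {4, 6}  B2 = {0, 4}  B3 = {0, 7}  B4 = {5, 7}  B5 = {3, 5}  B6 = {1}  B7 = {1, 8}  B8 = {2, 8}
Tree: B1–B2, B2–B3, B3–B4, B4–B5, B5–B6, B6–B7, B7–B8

A tree decomposition must satisfy three properties: every vertex lies in some bag; for every edge, both endpoints lie together in some bag; and for every vertex, the bags containing it form a connected subtree. Here edge (3,1) lies in no bag, so the decomposition is invalid.

No — edge (3,1) lies in no bag.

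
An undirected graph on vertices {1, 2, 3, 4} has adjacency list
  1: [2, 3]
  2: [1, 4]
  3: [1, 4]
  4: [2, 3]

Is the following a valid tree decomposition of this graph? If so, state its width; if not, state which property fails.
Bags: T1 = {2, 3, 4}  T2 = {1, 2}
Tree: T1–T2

A tree decomposition must satisfy three properties: every vertex lies in some bag; for every edge, both endpoints lie together in some bag; and for every vertex, the bags containing it form a connected subtree. Here edge (3,1) lies in no bag, so the decomposition is invalid.

No — edge (3,1) lies in no bag.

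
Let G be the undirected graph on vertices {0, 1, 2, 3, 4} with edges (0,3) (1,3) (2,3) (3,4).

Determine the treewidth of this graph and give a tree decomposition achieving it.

The largest bag has 2 vertices, giving width 1; this decomposition certifies tw(G) ≤ 1. Since G has at least one edge (e.g. 3–4), it is not an edgeless graph, so tw(G) ≥ 1. The upper and lower bounds meet at 1, so that is the treewidth.

Treewidth 1.
Bags: B1 = {3, 4}  B2 = {0, 3}  B3 = {1, 3}  B4 = {2, 3}
Tree: B1–B2, B2–B3, B1–B4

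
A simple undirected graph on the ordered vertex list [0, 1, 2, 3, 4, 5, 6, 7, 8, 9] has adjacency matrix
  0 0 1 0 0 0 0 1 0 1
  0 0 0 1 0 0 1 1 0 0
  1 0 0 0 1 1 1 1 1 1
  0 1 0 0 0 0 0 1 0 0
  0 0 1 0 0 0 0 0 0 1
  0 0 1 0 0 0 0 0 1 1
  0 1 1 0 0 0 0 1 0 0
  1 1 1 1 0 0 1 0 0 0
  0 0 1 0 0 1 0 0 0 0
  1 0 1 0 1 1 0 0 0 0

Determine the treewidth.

2

A width-2 tree decomposition is:
Bags: B1 = {0, 2, 7}  B2 = {0, 2, 9}  B3 = {2, 5, 9}  B4 = {2, 6, 7}  B5 = {1, 6, 7}  B6 = {2, 4, 9}  B7 = {1, 3, 7}  B8 = {2, 5, 8}
Tree: B1–B2, B2–B3, B1–B4, B4–B5, B2–B6, B5–B7, B3–B8
Each bag holds 3 vertices, so the decomposition has width 2, which upper-bounds the treewidth. For the lower bound, the 3 vertices {1, 3, 7} are pairwise adjacent, and any tree decomposition puts a clique entirely inside one bag — forcing width ≥ 2. Therefore the treewidth is 2.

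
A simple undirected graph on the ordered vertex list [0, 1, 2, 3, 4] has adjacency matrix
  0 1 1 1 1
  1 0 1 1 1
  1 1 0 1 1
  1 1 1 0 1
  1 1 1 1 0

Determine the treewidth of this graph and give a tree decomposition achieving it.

A single bag containing all 5 vertices is trivially a valid decomposition of width 4. Conversely, {0, 1, 2, 3, 4} is a clique of size 5, and the vertices of any clique must share a bag in every tree decomposition; so some bag has ≥ 5 vertices and tw(G) ≥ 4. Therefore the treewidth is 4.

Treewidth 4.
Bags: B1 = {0, 1, 2, 3, 4}
Tree: (single bag)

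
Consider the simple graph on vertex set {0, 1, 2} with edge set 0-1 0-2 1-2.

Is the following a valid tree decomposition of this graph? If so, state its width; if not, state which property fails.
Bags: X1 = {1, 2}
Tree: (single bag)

A tree decomposition must satisfy three properties: every vertex lies in some bag; for every edge, both endpoints lie together in some bag; and for every vertex, the bags containing it form a connected subtree. Here vertex 0 appears in no bag, so the decomposition is invalid.

No — vertex 0 appears in no bag.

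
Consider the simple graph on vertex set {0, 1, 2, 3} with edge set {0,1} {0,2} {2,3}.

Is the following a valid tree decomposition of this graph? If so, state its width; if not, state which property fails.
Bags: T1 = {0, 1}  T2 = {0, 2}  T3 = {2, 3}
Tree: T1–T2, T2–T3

Checking the three conditions: (i) the bags cover all of {0, 1, 2, 3}; (ii) for each edge, some bag contains both endpoints; (iii) the bags containing any fixed vertex form a subtree. All hold, so the decomposition is valid with width 2 − 1 = 1.

Yes; width 1.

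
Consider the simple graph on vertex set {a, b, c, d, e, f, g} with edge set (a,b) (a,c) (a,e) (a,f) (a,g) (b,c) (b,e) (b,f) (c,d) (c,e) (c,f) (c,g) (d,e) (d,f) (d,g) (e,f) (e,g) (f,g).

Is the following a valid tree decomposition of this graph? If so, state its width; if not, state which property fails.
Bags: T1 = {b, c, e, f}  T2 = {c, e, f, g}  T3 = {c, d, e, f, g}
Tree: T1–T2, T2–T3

No — vertex a appears in no bag.

A tree decomposition must satisfy three properties: every vertex lies in some bag; for every edge, both endpoints lie together in some bag; and for every vertex, the bags containing it form a connected subtree. Here vertex a appears in no bag, so the decomposition is invalid.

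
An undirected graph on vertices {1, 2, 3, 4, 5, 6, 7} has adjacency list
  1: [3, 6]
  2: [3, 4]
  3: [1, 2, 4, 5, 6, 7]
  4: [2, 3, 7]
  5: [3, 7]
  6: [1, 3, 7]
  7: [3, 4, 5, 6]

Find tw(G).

A width-2 tree decomposition is:
Bags: B1 = {3, 6, 7}  B2 = {3, 4, 7}  B3 = {1, 3, 6}  B4 = {3, 5, 7}  B5 = {2, 3, 4}
Tree: B1–B2, B1–B3, B2–B4, B2–B5
Each bag holds 3 vertices, so the decomposition has width 2, which upper-bounds the treewidth. On the other hand G contains the 3-clique {1, 3, 6}. A clique must lie in a single bag of any decomposition, so no decomposition can have width below 2. The upper and lower bounds meet at 2, so that is the treewidth.

2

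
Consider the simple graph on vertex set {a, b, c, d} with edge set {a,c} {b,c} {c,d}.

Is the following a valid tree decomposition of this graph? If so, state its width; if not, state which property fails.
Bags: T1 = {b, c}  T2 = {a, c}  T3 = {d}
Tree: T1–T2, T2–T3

A tree decomposition must satisfy three properties: every vertex lies in some bag; for every edge, both endpoints lie together in some bag; and for every vertex, the bags containing it form a connected subtree. Here edge (c,d) lies in no bag, so the decomposition is invalid.

No — edge (c,d) lies in no bag.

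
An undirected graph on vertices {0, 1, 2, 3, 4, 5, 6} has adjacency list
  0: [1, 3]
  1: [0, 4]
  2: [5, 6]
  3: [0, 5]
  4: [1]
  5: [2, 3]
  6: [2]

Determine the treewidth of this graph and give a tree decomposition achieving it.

Treewidth 1.
One optimal decomposition is:
Bags: B1 = {1, 4}  B2 = {0, 1}  B3 = {0, 3}  B4 = {3, 5}  B5 = {2, 5}  B6 = {2, 6}
Tree: B1–B2, B2–B3, B3–B4, B4–B5, B5–B6

The largest bag has 2 vertices, giving width 1; this decomposition certifies tw(G) ≤ 1. Since G has at least one edge (e.g. 4–1), it is not an edgeless graph, so tw(G) ≥ 1. Therefore the treewidth is 1.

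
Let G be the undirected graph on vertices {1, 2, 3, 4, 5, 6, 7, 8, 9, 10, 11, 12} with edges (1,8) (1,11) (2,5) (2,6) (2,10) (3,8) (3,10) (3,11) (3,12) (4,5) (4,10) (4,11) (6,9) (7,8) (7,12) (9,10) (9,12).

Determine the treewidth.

3

A width-3 tree decomposition is:
Bags: B1 = {1, 7, 8, 11}  B2 = {3, 7, 8, 11}  B3 = {3, 7, 11, 12}  B4 = {3, 4, 11, 12}  B5 = {3, 4, 10, 12}  B6 = {4, 9, 10, 12}  B7 = {4, 5, 9, 10}  B8 = {2, 5, 9, 10}  B9 = {2, 5, 6, 9}
Tree: B1–B2, B2–B3, B3–B4, B4–B5, B5–B6, B6–B7, B7–B8, B8–B9
Every bag has size at most 4, so the width is 4 − 1 = 3 and tw(G) ≤ 3. For the lower bound: the 4 vertex sets {1,7,8}, {11}, {3}, {4,9,10,12} are disjoint, each induces a connected subgraph, and every pair is joined by at least one edge of G. Contracting each set to a single vertex therefore yields K_{4} as a minor, and since treewidth is minor-monotone, tw(G) ≥ tw(K_{4}) = 3. The upper and lower bounds meet at 3, so that is the treewidth.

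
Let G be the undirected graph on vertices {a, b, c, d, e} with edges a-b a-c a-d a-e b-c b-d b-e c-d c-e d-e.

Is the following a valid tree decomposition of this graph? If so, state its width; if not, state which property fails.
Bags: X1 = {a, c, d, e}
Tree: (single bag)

No — vertex b appears in no bag.

A tree decomposition must satisfy three properties: every vertex lies in some bag; for every edge, both endpoints lie together in some bag; and for every vertex, the bags containing it form a connected subtree. Here vertex b appears in no bag, so the decomposition is invalid.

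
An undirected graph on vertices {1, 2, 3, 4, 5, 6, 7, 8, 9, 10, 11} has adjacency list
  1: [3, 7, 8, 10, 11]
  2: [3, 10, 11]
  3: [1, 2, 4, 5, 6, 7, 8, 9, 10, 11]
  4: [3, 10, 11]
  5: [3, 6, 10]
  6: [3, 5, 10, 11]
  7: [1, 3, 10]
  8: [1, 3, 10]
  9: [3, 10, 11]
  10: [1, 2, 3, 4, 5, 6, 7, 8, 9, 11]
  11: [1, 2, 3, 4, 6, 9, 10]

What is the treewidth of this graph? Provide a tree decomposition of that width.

Treewidth 3.
One optimal decomposition is:
Bags: B1 = {3, 9, 10, 11}  B2 = {3, 4, 10, 11}  B3 = {2, 3, 10, 11}  B4 = {1, 3, 10, 11}  B5 = {1, 3, 7, 10}  B6 = {3, 6, 10, 11}  B7 = {3, 5, 6, 10}  B8 = {1, 3, 8, 10}
Tree: B1–B2, B1–B3, B1–B4, B4–B5, B1–B6, B6–B7, B4–B8

Each bag holds 4 vertices, so the decomposition has width 3, which upper-bounds the treewidth. On the other hand G contains the 4-clique {1, 3, 8, 10}. A clique must lie in a single bag of any decomposition, so no decomposition can have width below 3. Hence tw(G) = 3 exactly.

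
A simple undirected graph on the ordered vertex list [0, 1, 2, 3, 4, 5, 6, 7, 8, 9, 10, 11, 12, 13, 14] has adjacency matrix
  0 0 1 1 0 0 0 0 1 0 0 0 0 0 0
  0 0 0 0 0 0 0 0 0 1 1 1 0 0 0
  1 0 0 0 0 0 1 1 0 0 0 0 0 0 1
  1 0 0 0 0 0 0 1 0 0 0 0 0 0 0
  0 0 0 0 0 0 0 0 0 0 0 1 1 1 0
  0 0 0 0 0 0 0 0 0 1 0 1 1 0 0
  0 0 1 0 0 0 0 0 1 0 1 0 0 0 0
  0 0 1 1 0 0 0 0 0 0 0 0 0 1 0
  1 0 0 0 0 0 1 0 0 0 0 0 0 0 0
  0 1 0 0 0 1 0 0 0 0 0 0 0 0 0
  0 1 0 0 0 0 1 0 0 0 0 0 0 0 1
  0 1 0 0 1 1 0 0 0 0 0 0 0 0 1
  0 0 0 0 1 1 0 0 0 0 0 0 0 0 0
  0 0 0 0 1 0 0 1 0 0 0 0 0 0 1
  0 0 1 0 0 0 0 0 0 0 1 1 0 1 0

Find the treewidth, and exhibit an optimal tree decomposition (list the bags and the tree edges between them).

Treewidth 3.
Bags: B1 = {0, 3, 6, 8}  B2 = {0, 2, 3, 6}  B3 = {2, 3, 6, 7}  B4 = {2, 6, 7, 10}  B5 = {2, 7, 10, 14}  B6 = {7, 10, 13, 14}  B7 = {1, 10, 13, 14}  B8 = {1, 11, 13, 14}  B9 = {1, 4, 11, 13}  B10 = {1, 4, 9, 11}  B11 = {4, 5, 9, 11}  B12 = {4, 5, 9, 12}
Tree: B1–B2, B2–B3, B3–B4, B4–B5, B5–B6, B6–B7, B7–B8, B8–B9, B9–B10, B10–B11, B11–B12

Every bag has size at most 4, so the width is 4 − 1 = 3 and tw(G) ≤ 3. For the lower bound: the 4 vertex sets {0,3,8}, {6}, {2}, {7,10,13,14} are disjoint, each induces a connected subgraph, and every pair is joined by at least one edge of G. Contracting each set to a single vertex therefore yields K_{4} as a minor, and since treewidth is minor-monotone, tw(G) ≥ tw(K_{4}) = 3. Therefore the treewidth is 3.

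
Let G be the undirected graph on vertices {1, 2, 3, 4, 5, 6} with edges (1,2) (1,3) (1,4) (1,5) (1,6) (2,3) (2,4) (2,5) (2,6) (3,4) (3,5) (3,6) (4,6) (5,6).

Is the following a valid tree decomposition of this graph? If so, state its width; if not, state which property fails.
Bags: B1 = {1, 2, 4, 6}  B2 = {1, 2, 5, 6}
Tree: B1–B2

A tree decomposition must satisfy three properties: every vertex lies in some bag; for every edge, both endpoints lie together in some bag; and for every vertex, the bags containing it form a connected subtree. Here vertex 3 appears in no bag, so the decomposition is invalid.

No — vertex 3 appears in no bag.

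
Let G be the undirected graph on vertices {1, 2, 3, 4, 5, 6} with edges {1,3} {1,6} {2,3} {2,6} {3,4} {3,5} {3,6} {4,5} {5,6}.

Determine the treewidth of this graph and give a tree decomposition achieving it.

Every bag has size at most 3, so the width is 3 − 1 = 2 and tw(G) ≤ 2. On the other hand G contains the 3-clique {3, 4, 5}. A clique must lie in a single bag of any decomposition, so no decomposition can have width below 2. Hence tw(G) = 2 exactly.

Treewidth 2.
Bags: B1 = {2, 3, 6}  B2 = {3, 5, 6}  B3 = {1, 3, 6}  B4 = {3, 4, 5}
Tree: B1–B2, B1–B3, B2–B4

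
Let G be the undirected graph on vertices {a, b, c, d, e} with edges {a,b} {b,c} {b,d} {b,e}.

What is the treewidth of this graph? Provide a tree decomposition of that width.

Treewidth 1.
One optimal decomposition is:
Bags: B1 = {b, e}  B2 = {a, b}  B3 = {b, c}  B4 = {b, d}
Tree: B1–B2, B2–B3, B3–B4

The largest bag has 2 vertices, giving width 1; this decomposition certifies tw(G) ≤ 1. G has an edge, so its treewidth is at least 1. Combining the bounds, tw(G) = 1.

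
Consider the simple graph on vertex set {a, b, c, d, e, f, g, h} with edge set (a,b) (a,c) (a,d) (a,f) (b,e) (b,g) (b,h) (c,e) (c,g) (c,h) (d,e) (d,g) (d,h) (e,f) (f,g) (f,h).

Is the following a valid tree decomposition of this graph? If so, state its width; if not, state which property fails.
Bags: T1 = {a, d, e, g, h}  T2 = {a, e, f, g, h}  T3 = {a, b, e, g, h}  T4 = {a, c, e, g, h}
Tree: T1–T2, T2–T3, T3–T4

Every vertex of G appears in some bag (union = {a, b, c, d, e, f, g, h}); every edge is covered by a bag; and for each vertex v the set of bags containing v is connected in the bag tree. The decomposition is therefore valid. The largest bag has 5 vertices, so the width is 4.

Yes; width 4.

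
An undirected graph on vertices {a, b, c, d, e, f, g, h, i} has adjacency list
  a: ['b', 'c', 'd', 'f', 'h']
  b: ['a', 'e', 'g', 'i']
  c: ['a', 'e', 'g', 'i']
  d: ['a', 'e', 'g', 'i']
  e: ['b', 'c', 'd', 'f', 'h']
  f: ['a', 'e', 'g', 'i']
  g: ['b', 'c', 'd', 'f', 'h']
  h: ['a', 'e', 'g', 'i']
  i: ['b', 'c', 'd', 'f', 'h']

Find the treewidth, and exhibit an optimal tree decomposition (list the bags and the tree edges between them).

Treewidth 4.
One optimal decomposition is:
Bags: B1 = {a, c, e, g, i}  B2 = {a, e, g, h, i}  B3 = {a, b, e, g, i}  B4 = {a, e, f, g, i}  B5 = {a, d, e, g, i}
Tree: B1–B2, B2–B3, B3–B4, B4–B5

Every bag has size at most 5, so the width is 5 − 1 = 4 and tw(G) ≤ 4. For the lower bound: the 5 vertex sets {c,g}, {a,h}, {b,i}, {e}, {f} are disjoint, each induces a connected subgraph, and every pair is joined by at least one edge of G. Contracting each set to a single vertex therefore yields K_{5} as a minor, and since treewidth is minor-monotone, tw(G) ≥ tw(K_{5}) = 4. Hence tw(G) = 4 exactly.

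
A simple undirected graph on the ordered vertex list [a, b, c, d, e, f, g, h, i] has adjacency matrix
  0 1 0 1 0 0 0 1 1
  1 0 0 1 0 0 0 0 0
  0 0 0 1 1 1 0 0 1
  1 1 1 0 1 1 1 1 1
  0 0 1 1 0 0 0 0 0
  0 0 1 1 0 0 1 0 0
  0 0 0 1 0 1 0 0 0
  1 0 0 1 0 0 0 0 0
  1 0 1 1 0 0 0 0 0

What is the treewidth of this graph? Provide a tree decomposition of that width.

Every bag has size at most 3, so the width is 3 − 1 = 2 and tw(G) ≤ 2. For the lower bound, the 3 vertices {d, f, g} are pairwise adjacent, and any tree decomposition puts a clique entirely inside one bag — forcing width ≥ 2. Combining the bounds, tw(G) = 2.

Treewidth 2.
Bags: B1 = {a, d, i}  B2 = {a, d, h}  B3 = {c, d, i}  B4 = {c, d, f}  B5 = {d, f, g}  B6 = {c, d, e}  B7 = {a, b, d}
Tree: B1–B2, B1–B3, B3–B4, B4–B5, B4–B6, B1–B7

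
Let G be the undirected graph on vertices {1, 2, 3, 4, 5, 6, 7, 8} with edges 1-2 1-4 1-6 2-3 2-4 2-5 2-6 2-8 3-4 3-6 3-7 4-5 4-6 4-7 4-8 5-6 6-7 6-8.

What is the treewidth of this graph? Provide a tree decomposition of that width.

The largest bag has 4 vertices, giving width 3; this decomposition certifies tw(G) ≤ 3. For the lower bound, the 4 vertices {2, 4, 6, 8} are pairwise adjacent, and any tree decomposition puts a clique entirely inside one bag — forcing width ≥ 3. Therefore the treewidth is 3.

Treewidth 3.
One optimal decomposition is:
Bags: B1 = {2, 3, 4, 6}  B2 = {1, 2, 4, 6}  B3 = {2, 4, 5, 6}  B4 = {2, 4, 6, 8}  B5 = {3, 4, 6, 7}
Tree: B1–B2, B2–B3, B2–B4, B1–B5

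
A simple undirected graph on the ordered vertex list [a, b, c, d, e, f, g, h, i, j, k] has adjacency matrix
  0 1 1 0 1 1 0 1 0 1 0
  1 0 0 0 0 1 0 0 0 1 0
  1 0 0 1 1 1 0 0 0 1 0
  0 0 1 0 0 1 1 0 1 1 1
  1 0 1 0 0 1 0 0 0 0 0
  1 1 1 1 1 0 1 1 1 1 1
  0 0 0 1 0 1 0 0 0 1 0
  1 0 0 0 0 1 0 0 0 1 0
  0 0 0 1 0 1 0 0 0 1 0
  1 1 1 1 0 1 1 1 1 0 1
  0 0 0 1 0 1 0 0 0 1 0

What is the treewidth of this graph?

3

A width-3 tree decomposition is:
Bags: B1 = {c, d, f, j}  B2 = {a, c, f, j}  B3 = {d, f, i, j}  B4 = {d, f, g, j}  B5 = {a, c, e, f}  B6 = {a, b, f, j}  B7 = {a, f, h, j}  B8 = {d, f, j, k}
Tree: B1–B2, B1–B3, B1–B4, B2–B5, B2–B6, B2–B7, B4–B8
Each bag holds 4 vertices, so the decomposition has width 3, which upper-bounds the treewidth. For the lower bound, the 4 vertices {d, f, g, j} are pairwise adjacent, and any tree decomposition puts a clique entirely inside one bag — forcing width ≥ 3. Hence tw(G) = 3 exactly.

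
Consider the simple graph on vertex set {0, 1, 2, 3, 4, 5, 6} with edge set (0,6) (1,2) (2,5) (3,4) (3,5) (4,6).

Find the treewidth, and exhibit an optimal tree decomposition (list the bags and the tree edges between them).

Treewidth 1.
Bags: B1 = {0, 6}  B2 = {4, 6}  B3 = {3, 4}  B4 = {3, 5}  B5 = {2, 5}  B6 = {1, 2}
Tree: B1–B2, B2–B3, B3–B4, B4–B5, B5–B6

The largest bag has 2 vertices, giving width 1; this decomposition certifies tw(G) ≤ 1. Any graph with an edge has treewidth ≥ 1, and G has the edge 0–6. Therefore the treewidth is 1.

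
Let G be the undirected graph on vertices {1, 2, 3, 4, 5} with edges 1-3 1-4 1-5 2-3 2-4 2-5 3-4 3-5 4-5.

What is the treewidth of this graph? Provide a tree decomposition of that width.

Every bag has size at most 4, so the width is 4 − 1 = 3 and tw(G) ≤ 3. For the lower bound, the 4 vertices {1, 3, 4, 5} are pairwise adjacent, and any tree decomposition puts a clique entirely inside one bag — forcing width ≥ 3. Combining the bounds, tw(G) = 3.

Treewidth 3.
Bags: B1 = {2, 3, 4, 5}  B2 = {1, 3, 4, 5}
Tree: B1–B2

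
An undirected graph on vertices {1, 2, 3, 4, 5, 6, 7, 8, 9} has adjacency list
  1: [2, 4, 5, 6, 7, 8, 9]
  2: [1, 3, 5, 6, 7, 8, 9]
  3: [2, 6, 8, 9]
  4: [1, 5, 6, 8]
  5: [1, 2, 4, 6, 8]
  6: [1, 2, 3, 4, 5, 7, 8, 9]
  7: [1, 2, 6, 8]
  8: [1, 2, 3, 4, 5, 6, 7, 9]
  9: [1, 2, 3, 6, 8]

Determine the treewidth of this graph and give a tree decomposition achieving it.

Every bag has size at most 5, so the width is 5 − 1 = 4 and tw(G) ≤ 4. Conversely, {1, 2, 6, 8, 9} is a clique of size 5, and the vertices of any clique must share a bag in every tree decomposition; so some bag has ≥ 5 vertices and tw(G) ≥ 4. Therefore the treewidth is 4.

Treewidth 4.
One optimal decomposition is:
Bags: B1 = {1, 2, 6, 8, 9}  B2 = {1, 2, 5, 6, 8}  B3 = {2, 3, 6, 8, 9}  B4 = {1, 4, 5, 6, 8}  B5 = {1, 2, 6, 7, 8}
Tree: B1–B2, B1–B3, B2–B4, B1–B5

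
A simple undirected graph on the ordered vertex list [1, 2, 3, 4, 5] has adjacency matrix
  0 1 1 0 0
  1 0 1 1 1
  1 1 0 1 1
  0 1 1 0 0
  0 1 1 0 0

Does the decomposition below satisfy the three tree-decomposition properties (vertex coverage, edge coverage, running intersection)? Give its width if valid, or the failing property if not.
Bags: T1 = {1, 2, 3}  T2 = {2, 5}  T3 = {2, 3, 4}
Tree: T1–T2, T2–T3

No — edge (3,5) lies in no bag.

A tree decomposition must satisfy three properties: every vertex lies in some bag; for every edge, both endpoints lie together in some bag; and for every vertex, the bags containing it form a connected subtree. Here edge (3,5) lies in no bag, so the decomposition is invalid.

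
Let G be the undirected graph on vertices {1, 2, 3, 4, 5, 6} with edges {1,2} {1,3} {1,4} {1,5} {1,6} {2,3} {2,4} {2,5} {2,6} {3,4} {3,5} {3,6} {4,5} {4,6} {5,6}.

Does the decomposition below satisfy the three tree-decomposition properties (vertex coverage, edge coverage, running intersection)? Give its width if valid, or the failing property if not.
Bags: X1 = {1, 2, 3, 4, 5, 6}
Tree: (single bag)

Checking the three conditions: (i) the bags cover all of {1, 2, 3, 4, 5, 6}; (ii) for each edge, some bag contains both endpoints; (iii) the bags containing any fixed vertex form a subtree. All hold, so the decomposition is valid with width 6 − 1 = 5.

Yes; width 5.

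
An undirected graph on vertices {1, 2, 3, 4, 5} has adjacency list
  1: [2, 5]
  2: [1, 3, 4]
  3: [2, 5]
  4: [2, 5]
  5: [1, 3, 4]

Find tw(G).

A width-2 tree decomposition is:
Bags: B1 = {1, 2, 5}  B2 = {2, 4, 5}  B3 = {2, 3, 5}
Tree: B1–B2, B2–B3
Every bag has size at most 3, so the width is 3 − 1 = 2 and tw(G) ≤ 2. The edges 2–1–5–4–2 form a cycle, so G is not a tree and its treewidth is at least 2. Therefore the treewidth is 2.

2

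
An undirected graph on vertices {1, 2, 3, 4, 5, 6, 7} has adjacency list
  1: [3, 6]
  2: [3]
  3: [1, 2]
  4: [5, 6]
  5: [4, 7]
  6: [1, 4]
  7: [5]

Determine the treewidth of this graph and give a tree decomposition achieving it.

Treewidth 1.
One such decomposition:
Bags: B1 = {2, 3}  B2 = {1, 3}  B3 = {1, 6}  B4 = {4, 6}  B5 = {4, 5}  B6 = {5, 7}
Tree: B1–B2, B2–B3, B3–B4, B4–B5, B5–B6

Every bag has size at most 2, so the width is 2 − 1 = 1 and tw(G) ≤ 1. Since G has at least one edge (e.g. 2–3), it is not an edgeless graph, so tw(G) ≥ 1. The upper and lower bounds meet at 1, so that is the treewidth.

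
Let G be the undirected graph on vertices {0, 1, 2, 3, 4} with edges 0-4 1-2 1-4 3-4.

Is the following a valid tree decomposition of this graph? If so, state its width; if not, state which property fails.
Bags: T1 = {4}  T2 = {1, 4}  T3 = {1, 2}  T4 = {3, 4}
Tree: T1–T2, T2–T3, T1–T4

No — vertex 0 appears in no bag.

A tree decomposition must satisfy three properties: every vertex lies in some bag; for every edge, both endpoints lie together in some bag; and for every vertex, the bags containing it form a connected subtree. Here vertex 0 appears in no bag, so the decomposition is invalid.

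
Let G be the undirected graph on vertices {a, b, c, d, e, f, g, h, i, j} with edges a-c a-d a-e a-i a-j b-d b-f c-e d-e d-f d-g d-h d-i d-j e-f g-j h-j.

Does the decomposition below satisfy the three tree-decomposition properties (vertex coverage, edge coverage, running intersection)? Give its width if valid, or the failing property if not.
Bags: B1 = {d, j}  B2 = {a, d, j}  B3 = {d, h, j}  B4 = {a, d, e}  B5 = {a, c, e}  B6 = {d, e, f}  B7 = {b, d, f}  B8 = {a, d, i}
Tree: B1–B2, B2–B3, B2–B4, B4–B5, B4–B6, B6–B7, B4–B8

A tree decomposition must satisfy three properties: every vertex lies in some bag; for every edge, both endpoints lie together in some bag; and for every vertex, the bags containing it form a connected subtree. Here vertex g appears in no bag, so the decomposition is invalid.

No — vertex g appears in no bag.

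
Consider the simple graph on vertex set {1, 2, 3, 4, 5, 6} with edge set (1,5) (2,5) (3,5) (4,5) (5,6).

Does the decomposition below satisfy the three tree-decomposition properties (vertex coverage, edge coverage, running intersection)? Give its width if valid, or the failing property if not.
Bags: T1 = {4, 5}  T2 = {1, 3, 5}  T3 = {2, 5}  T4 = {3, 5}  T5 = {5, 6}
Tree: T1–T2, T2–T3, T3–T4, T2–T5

No — bags containing vertex 3 are not connected in the tree.

A tree decomposition must satisfy three properties: every vertex lies in some bag; for every edge, both endpoints lie together in some bag; and for every vertex, the bags containing it form a connected subtree. Here bags containing vertex 3 are not connected in the tree, so the decomposition is invalid.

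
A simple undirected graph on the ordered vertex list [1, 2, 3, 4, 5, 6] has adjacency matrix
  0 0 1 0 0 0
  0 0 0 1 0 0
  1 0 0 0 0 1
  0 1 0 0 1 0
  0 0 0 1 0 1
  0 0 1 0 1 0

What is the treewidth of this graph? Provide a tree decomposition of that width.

Treewidth 1.
One such decomposition:
Bags: B1 = {2, 4}  B2 = {4, 5}  B3 = {5, 6}  B4 = {3, 6}  B5 = {1, 3}
Tree: B1–B2, B2–B3, B3–B4, B4–B5

The largest bag has 2 vertices, giving width 1; this decomposition certifies tw(G) ≤ 1. G has an edge, so its treewidth is at least 1. Combining the bounds, tw(G) = 1.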